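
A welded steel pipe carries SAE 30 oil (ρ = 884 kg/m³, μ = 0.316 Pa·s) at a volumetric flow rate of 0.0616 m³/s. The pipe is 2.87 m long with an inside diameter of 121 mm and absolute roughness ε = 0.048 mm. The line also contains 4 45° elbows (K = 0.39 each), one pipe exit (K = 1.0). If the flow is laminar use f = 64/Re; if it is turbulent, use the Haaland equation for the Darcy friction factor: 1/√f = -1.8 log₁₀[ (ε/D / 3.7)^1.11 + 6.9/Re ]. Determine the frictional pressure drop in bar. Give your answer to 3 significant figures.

ΔP ≈ 0.431 bar

Cross-sectional area A = πD²/4 = π(0.121)²/4 = 0.0115 m²; mean velocity V = Q/A = 0.0616/0.0115 = 5.357 m/s.
Reynolds number Re = ρVD/μ = 884 · 5.357 · 0.121 / 0.316 = 1813.
Re < 2300 → laminar flow, so f = 64/Re = 64/1813 = 0.03529 (the turbulent correlation is not needed).
Total minor-loss coefficient ΣK = 4·0.39 + 1·1 = 2.56.
ΔP = [f·L/D + ΣK]·(ρV²/2) = [0.03529·2.87/0.121 + 2.56]·(884·5.357²/2) = [0.8372 + 2.56]·1.268e+04 = 4.309e+04 Pa.
ΔP = 4.309e+04 Pa = 0.431 bar.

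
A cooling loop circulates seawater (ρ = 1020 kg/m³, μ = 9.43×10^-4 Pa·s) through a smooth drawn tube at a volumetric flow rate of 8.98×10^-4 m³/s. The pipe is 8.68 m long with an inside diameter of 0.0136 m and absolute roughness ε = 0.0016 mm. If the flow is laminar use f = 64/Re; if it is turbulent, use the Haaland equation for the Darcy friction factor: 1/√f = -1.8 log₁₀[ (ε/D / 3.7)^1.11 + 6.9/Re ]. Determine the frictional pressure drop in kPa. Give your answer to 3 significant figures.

Cross-sectional area A = πD²/4 = π(0.0136)²/4 = 0.0001453 m²; mean velocity V = Q/A = 0.000898/0.0001453 = 6.182 m/s.
Reynolds number Re = ρVD/μ = 1020 · 6.182 · 0.0136 / 0.000943 = 9.094e+04.
Re > 4000 → turbulent. Relative roughness ε/D = 1.6e-06/0.0136 = 0.000118. Haaland: 1/√f = -1.8 log₁₀[(0.000118/3.7)^1.11 + 6.9/9.094e+04] = -1.8 log₁₀[1.02e-05 + 7.59e-05] = 7.317, so f = 0.01868.
Darcy-Weisbach: ΔP = f(L/D)(ρV²/2) = 0.01868·(8.68/0.0136)·(1020·6.182²/2) = 0.01868·638.2·1.949e+04 = 2.323e+05 Pa.
ΔP = 2.323e+05 Pa = 232 kPa.

ΔP ≈ 232 kPa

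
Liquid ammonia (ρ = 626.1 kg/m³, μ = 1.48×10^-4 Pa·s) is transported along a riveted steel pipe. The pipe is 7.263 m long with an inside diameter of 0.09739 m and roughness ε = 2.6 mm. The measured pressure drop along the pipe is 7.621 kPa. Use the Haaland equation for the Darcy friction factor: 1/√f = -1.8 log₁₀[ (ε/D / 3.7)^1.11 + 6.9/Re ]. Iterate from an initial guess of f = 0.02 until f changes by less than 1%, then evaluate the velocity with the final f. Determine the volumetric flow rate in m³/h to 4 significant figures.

Q ≈ 65.55 m³/h

Rearranging Darcy-Weisbach: V = √(2·ΔP·D/(f·L·ρ)). With ε/D = 0.0026/0.09739 = 0.0267, iterate starting from f = 0.02:
  f = 0.02 → V = √(2·7621·0.09739/(0.02·7.263·626.1)) = 4.04 m/s; Re = ρVD/μ = 1.664e+06; f → 0.05463
  f = 0.05463 → V = 2.444 m/s; Re = 1.007e+06; f → 0.05464
Converged (Δf/f < 1%). With the final f = 0.05464: V = √(2·7621·0.09739/(0.05464·7.263·626.1)) = 2.444 m/s.
Q = V·A = 2.444·(π/4·0.09739²) = 0.01821 m³/s = 65.55 m³/h.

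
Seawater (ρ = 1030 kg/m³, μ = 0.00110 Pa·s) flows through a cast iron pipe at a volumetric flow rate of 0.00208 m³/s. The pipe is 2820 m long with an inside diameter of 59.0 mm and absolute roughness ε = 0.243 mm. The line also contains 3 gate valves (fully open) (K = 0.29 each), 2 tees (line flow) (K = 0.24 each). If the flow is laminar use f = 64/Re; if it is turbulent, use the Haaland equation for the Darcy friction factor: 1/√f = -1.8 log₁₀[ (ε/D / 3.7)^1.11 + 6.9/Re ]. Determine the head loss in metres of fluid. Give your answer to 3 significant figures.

Cross-sectional area A = πD²/4 = π(0.059)²/4 = 0.002734 m²; mean velocity V = Q/A = 0.00208/0.002734 = 0.7608 m/s.
Reynolds number Re = ρVD/μ = 1030 · 0.7608 · 0.059 / 0.0011 = 4.203e+04.
Re > 4000 → turbulent. Relative roughness ε/D = 0.000243/0.059 = 0.00412. Haaland: 1/√f = -1.8 log₁₀[(0.00412/3.7)^1.11 + 6.9/4.203e+04] = -1.8 log₁₀[0.000527 + 0.000164] = 5.689, so f = 0.0309.
Total minor-loss coefficient ΣK = 3·0.29 + 2·0.24 = 1.35.
ΔP = [f·L/D + ΣK]·(ρV²/2) = [0.0309·2820/0.059 + 1.35]·(1030·0.7608²/2) = [1477 + 1.35]·298.1 = 4.406e+05 Pa.
Head loss h_f = ΔP/(ρg) = 4.406e+05/(1030·9.81) = 43.6 m.

h_f ≈ 43.6 m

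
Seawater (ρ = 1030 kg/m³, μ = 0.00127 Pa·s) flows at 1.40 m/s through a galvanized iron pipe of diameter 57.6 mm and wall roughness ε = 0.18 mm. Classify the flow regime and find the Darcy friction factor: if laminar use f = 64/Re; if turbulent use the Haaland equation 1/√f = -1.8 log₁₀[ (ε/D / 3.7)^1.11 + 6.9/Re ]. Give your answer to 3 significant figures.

f ≈ 0.0282

Re = ρVD/μ = 1030·1.4·0.0576/0.00127 = 6.54e+04.
Re > 4000 → turbulent. ε/D = 0.00018/0.0576 = 0.00312; Haaland: 1/√f = -1.8 log₁₀[0.000388 + 0.000106] = 5.952, so f = 0.02822.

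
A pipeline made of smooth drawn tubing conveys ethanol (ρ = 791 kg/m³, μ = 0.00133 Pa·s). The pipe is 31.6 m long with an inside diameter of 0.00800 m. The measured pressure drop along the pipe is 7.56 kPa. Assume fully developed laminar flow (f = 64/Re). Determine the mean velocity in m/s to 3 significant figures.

V ≈ 0.360 m/s

For laminar flow, f = 64/Re with Re = ρVD/μ, so Darcy-Weisbach reduces to ΔP = 32μLV/D². Solving for V: V = ΔP·D²/(32μL) = 7560·(0.008)²/(32·0.00133·31.6) = 0.3598 m/s.
Check: Re = ρVD/μ = 791·0.3598·0.008/0.00133 = 1712 < 2300, so the laminar assumption holds.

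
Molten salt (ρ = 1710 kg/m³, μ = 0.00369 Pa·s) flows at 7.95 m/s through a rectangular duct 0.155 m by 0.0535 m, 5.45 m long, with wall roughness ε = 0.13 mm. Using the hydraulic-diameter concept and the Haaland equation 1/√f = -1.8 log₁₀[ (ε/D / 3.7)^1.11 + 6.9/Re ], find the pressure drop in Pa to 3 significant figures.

ΔP ≈ 84700 Pa

Hydraulic diameter D_h = 4A/P = 4·(0.155·0.0535)/(2·(0.155+0.0535)) = 0.03317/0.417 = 0.07954 m.
Re = ρVD_h/μ = 1710·7.95·0.07954/0.00369 = 2.931e+05.
ε/D_h = 0.00013/0.07954 = 0.00163; Haaland gives 1/√f = -1.8 log₁₀[0.000189+2.35e-05] = 6.611, so f = 0.02288.
ΔP = f(L/D_h)(ρV²/2) = 0.02288·5.45/0.07954·5.404e+04 = 8.471e+04 Pa.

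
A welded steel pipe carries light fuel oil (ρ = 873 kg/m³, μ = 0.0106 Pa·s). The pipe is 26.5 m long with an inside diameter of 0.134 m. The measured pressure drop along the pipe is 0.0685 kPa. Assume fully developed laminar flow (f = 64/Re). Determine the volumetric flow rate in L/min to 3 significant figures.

For laminar flow, f = 64/Re with Re = ρVD/μ, so Darcy-Weisbach reduces to ΔP = 32μLV/D². Solving for V: V = ΔP·D²/(32μL) = 68.5·(0.134)²/(32·0.0106·26.5) = 0.1368 m/s.
Check: Re = ρVD/μ = 873·0.1368·0.134/0.0106 = 1510 < 2300, so the laminar assumption holds.
Q = V·A = 0.1368·(π/4·0.134²) = 0.00193 m³/s = 116 L/min.

Q ≈ 116 L/min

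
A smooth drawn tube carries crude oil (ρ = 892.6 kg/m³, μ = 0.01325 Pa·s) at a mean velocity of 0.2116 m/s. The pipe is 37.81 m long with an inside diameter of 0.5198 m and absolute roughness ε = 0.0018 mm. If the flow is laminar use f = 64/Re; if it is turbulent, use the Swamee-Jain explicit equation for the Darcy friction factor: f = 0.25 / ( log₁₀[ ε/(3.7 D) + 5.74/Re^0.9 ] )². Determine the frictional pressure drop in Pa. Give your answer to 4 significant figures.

ΔP ≈ 48.98 Pa

Reynolds number Re = ρVD/μ = 892.6 · 0.2116 · 0.5198 / 0.0132 = 7410.
Re > 4000 → turbulent. Relative roughness ε/D = 1.8e-06/0.5198 = 3.46e-06. Swamee-Jain: f = 0.25/(log₁₀[3.46e-06/3.7 + 5.74/7410^0.9])² = 0.25/(log₁₀[9.36e-07 + 0.00189])² = 0.25/(-2.724)² = 0.0337.
Darcy-Weisbach: ΔP = f(L/D)(ρV²/2) = 0.0337·(37.81/0.5198)·(892.6·0.2116²/2) = 0.0337·72.74·19.98 = 48.98 Pa.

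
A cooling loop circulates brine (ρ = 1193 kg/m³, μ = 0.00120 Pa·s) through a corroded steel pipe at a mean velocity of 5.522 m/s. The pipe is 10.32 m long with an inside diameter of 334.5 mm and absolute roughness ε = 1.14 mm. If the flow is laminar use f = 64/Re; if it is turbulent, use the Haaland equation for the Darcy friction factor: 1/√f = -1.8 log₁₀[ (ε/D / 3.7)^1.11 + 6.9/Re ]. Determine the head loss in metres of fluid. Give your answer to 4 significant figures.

h_f ≈ 1.306 m

Reynolds number Re = ρVD/μ = 1193 · 5.522 · 0.3345 / 0.0012 = 1.836e+06.
Re > 4000 → turbulent. Relative roughness ε/D = 0.00114/0.3345 = 0.00341. Haaland: 1/√f = -1.8 log₁₀[(0.00341/3.7)^1.11 + 6.9/1.836e+06] = -1.8 log₁₀[0.000427 + 3.76e-06] = 6.058, so f = 0.02724.
Darcy-Weisbach: ΔP = f(L/D)(ρV²/2) = 0.02724·(10.32/0.3345)·(1193·5.522²/2) = 0.02724·30.85·1.819e+04 = 1.529e+04 Pa.
Head loss h_f = ΔP/(ρg) = 1.529e+04/(1193·9.81) = 1.306 m.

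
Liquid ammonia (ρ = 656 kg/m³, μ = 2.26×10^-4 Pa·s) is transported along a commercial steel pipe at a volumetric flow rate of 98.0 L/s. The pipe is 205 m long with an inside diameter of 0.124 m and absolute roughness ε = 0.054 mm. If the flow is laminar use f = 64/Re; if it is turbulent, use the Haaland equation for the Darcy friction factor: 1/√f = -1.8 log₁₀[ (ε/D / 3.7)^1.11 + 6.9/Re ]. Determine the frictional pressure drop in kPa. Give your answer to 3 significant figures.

ΔP ≈ 586 kPa

Q = 98.0 L/s = 98.0/1000 = 0.098 m³/s.
Cross-sectional area A = πD²/4 = π(0.124)²/4 = 0.01208 m²; mean velocity V = Q/A = 0.098/0.01208 = 8.115 m/s.
Reynolds number Re = ρVD/μ = 656 · 8.115 · 0.124 / 0.000226 = 2.921e+06.
Re > 4000 → turbulent. Relative roughness ε/D = 5.4e-05/0.124 = 0.000435. Haaland: 1/√f = -1.8 log₁₀[(0.000435/3.7)^1.11 + 6.9/2.921e+06] = -1.8 log₁₀[4.35e-05 + 2.36e-06] = 7.809, so f = 0.0164.
Darcy-Weisbach: ΔP = f(L/D)(ρV²/2) = 0.0164·(205/0.124)·(656·8.115²/2) = 0.0164·1653·2.16e+04 = 5.856e+05 Pa.
ΔP = 5.856e+05 Pa = 586 kPa.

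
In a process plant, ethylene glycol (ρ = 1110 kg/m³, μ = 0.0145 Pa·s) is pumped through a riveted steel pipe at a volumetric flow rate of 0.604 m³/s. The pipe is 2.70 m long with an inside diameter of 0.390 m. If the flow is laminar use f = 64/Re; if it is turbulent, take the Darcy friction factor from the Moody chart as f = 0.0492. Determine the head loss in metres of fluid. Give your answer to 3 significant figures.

h_f ≈ 0.444 m

Cross-sectional area A = πD²/4 = π(0.39)²/4 = 0.1195 m²; mean velocity V = Q/A = 0.604/0.1195 = 5.056 m/s.
Reynolds number Re = ρVD/μ = 1110 · 5.056 · 0.39 / 0.0145 = 1.51e+05.
Re > 4000 → turbulent; use the Moody-chart value f = 0.0492.
Darcy-Weisbach: ΔP = f(L/D)(ρV²/2) = 0.0492·(2.7/0.39)·(1110·5.056²/2) = 0.0492·6.923·1.419e+04 = 4833 Pa.
Head loss h_f = ΔP/(ρg) = 4833/(1110·9.81) = 0.444 m.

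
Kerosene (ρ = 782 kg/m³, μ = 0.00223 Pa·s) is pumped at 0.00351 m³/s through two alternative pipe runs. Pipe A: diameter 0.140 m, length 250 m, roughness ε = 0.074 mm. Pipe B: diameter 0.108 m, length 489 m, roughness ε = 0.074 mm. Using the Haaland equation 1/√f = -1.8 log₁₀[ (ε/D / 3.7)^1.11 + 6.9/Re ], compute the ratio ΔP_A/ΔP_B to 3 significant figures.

ΔP_A/ΔP_B ≈ 0.148

Pipe A: V = Q/A = 0.00351/0.01539 = 0.228 m/s; Re = 1.119e+04; ε/D = 0.000529; Haaland → f = 0.03064; ΔP_A = f(L/D)(ρV²/2) = 1112 Pa.
Pipe B: V = Q/A = 0.00351/0.009161 = 0.3832 m/s; Re = 1.451e+04; ε/D = 0.000685; Haaland → f = 0.02901; ΔP_B = f(L/D)(ρV²/2) = 7540 Pa.
ΔP_A/ΔP_B = 1112/7540 = 0.148.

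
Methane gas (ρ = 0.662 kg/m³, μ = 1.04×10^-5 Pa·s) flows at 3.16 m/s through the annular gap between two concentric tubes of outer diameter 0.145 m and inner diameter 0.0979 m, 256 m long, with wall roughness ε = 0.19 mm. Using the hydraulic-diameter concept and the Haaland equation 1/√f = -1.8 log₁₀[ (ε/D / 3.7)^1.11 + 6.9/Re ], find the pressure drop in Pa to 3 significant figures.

Hydraulic diameter D_h = 4A/P = D_o - D_i = 0.145 - 0.0979 = 0.0471 m.
Re = ρVD_h/μ = 0.662·3.16·0.0471/1.04e-05 = 9474.
ε/D_h = 0.00019/0.0471 = 0.00403; Haaland gives 1/√f = -1.8 log₁₀[0.000515+0.000728] = 5.23, so f = 0.03656.
ΔP = f(L/D_h)(ρV²/2) = 0.03656·256/0.0471·3.305 = 656.8 Pa.

ΔP ≈ 657 Pa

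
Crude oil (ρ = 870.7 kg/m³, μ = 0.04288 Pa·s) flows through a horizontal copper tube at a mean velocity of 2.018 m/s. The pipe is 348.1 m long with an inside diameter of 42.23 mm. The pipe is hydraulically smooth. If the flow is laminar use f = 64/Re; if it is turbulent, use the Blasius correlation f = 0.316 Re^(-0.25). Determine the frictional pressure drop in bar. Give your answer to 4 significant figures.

Reynolds number Re = ρVD/μ = 870.7 · 2.018 · 0.04223 / 0.0429 = 1730.
Re < 2300 → laminar flow, so f = 64/Re = 64/1730 = 0.03698 (the turbulent correlation is not needed).
Darcy-Weisbach: ΔP = f(L/D)(ρV²/2) = 0.03698·(348.1/0.04223)·(870.7·2.018²/2) = 0.03698·8243·1773 = 5.405e+05 Pa.
ΔP = 5.405e+05 Pa = 5.405 bar.

ΔP ≈ 5.405 bar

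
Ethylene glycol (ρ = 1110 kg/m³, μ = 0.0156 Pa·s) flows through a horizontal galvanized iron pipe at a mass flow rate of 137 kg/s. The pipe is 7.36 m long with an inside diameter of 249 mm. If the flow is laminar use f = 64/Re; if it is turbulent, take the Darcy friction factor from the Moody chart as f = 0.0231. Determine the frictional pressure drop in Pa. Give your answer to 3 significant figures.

A = πD²/4 = π(0.249)²/4 = 0.0487 m²; mean velocity V = ṁ/(ρA) = 137/(1110 · 0.0487) = 2.535 m/s.
Reynolds number Re = ρVD/μ = 1110 · 2.535 · 0.249 / 0.0156 = 4.491e+04.
Re > 4000 → turbulent; use the Moody-chart value f = 0.0231.
Darcy-Weisbach: ΔP = f(L/D)(ρV²/2) = 0.0231·(7.36/0.249)·(1110·2.535²/2) = 0.0231·29.56·3565 = 2434 Pa.

ΔP ≈ 2430 Pa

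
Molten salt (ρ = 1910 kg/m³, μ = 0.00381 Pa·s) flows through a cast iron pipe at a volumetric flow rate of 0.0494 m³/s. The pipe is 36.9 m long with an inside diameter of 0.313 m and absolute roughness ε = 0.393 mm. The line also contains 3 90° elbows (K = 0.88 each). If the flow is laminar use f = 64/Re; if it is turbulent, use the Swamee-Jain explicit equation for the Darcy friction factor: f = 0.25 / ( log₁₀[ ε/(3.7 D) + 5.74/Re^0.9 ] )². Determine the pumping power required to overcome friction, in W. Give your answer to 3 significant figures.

P ≈ 104 W

Cross-sectional area A = πD²/4 = π(0.313)²/4 = 0.07694 m²; mean velocity V = Q/A = 0.0494/0.07694 = 0.642 m/s.
Reynolds number Re = ρVD/μ = 1910 · 0.642 · 0.313 / 0.00381 = 1.007e+05.
Re > 4000 → turbulent. Relative roughness ε/D = 0.000393/0.313 = 0.00126. Swamee-Jain: f = 0.25/(log₁₀[0.00126/3.7 + 5.74/1.007e+05^0.9])² = 0.25/(log₁₀[0.000339 + 0.00018])² = 0.25/(-3.284)² = 0.02318.
Total minor-loss coefficient ΣK = 3·0.88 = 2.64.
ΔP = [f·L/D + ΣK]·(ρV²/2) = [0.02318·36.9/0.313 + 2.64]·(1910·0.642²/2) = [2.732 + 2.64]·393.6 = 2115 Pa.
Pumping power P = QΔP = 0.0494·2115 = 104.5 W = 104 W.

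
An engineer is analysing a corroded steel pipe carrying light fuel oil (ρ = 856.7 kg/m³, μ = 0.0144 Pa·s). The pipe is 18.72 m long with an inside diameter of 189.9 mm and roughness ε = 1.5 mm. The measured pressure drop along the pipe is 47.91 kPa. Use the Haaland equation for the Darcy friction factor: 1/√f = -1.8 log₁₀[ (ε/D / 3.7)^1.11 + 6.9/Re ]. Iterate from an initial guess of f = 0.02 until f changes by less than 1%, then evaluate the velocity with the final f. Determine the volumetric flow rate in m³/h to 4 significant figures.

Q ≈ 571.4 m³/h

Rearranging Darcy-Weisbach: V = √(2·ΔP·D/(f·L·ρ)). With ε/D = 0.0015/0.1899 = 0.0079, iterate starting from f = 0.02:
  f = 0.02 → V = √(2·4.791e+04·0.1899/(0.02·18.72·856.7)) = 7.532 m/s; Re = ρVD/μ = 8.509e+04; f → 0.03588
  f = 0.03588 → V = 5.624 m/s; Re = 6.354e+04; f → 0.03612
Converged (Δf/f < 1%). With the final f = 0.03612: V = √(2·4.791e+04·0.1899/(0.03612·18.72·856.7)) = 5.604 m/s.
Q = V·A = 5.604·(π/4·0.1899²) = 0.1587 m³/s = 571.4 m³/h.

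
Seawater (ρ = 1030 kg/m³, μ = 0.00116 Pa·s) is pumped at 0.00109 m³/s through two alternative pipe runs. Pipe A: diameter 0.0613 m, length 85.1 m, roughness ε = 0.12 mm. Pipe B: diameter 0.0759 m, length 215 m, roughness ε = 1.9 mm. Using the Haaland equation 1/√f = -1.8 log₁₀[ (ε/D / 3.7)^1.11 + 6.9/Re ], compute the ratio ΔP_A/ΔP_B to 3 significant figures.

ΔP_A/ΔP_B ≈ 0.613

Pipe A: V = Q/A = 0.00109/0.002951 = 0.3693 m/s; Re = 2.01e+04; ε/D = 0.00196; Haaland → f = 0.02938; ΔP_A = f(L/D)(ρV²/2) = 2865 Pa.
Pipe B: V = Q/A = 0.00109/0.004525 = 0.2409 m/s; Re = 1.624e+04; ε/D = 0.025; Haaland → f = 0.05525; ΔP_B = f(L/D)(ρV²/2) = 4678 Pa.
ΔP_A/ΔP_B = 2865/4678 = 0.613.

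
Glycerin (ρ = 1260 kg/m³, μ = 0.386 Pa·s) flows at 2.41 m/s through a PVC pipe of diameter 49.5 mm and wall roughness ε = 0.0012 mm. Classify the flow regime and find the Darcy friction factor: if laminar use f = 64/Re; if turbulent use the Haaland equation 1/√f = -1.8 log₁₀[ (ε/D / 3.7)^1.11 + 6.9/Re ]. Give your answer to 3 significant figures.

f ≈ 0.164

Re = ρVD/μ = 1260·2.41·0.0495/0.386 = 389.4.
Re < 2300 → laminar, so f = 64/Re = 0.1644 (roughness is irrelevant in laminar flow).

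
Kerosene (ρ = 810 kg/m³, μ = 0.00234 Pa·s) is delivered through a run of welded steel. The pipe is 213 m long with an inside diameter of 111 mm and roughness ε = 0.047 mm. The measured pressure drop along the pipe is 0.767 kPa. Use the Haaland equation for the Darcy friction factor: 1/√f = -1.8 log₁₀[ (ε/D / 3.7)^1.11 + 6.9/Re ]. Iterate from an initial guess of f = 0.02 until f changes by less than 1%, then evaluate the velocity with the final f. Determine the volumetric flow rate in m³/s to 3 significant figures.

Rearranging Darcy-Weisbach: V = √(2·ΔP·D/(f·L·ρ)). With ε/D = 4.7e-05/0.111 = 0.000423, iterate starting from f = 0.02:
  f = 0.02 → V = √(2·767·0.111/(0.02·213·810)) = 0.2221 m/s; Re = ρVD/μ = 8535; f → 0.03274
  f = 0.03274 → V = 0.1736 m/s; Re = 6671; f → 0.03504
  f = 0.03504 → V = 0.1678 m/s; Re = 6449; f → 0.03537
Converged (Δf/f < 1%). With the final f = 0.03537: V = √(2·767·0.111/(0.03537·213·810)) = 0.167 m/s.
Q = V·A = 0.167·(π/4·0.111²) = 0.001616 m³/s = 0.00162 m³/s.

Q ≈ 0.00162 m³/s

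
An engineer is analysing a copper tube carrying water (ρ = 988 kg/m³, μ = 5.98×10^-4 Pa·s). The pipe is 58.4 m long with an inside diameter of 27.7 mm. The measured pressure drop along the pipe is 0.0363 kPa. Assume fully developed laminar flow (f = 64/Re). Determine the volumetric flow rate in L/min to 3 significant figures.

For laminar flow, f = 64/Re with Re = ρVD/μ, so Darcy-Weisbach reduces to ΔP = 32μLV/D². Solving for V: V = ΔP·D²/(32μL) = 36.3·(0.0277)²/(32·0.000598·58.4) = 0.02492 m/s.
Check: Re = ρVD/μ = 988·0.02492·0.0277/0.000598 = 1141 < 2300, so the laminar assumption holds.
Q = V·A = 0.02492·(π/4·0.0277²) = 1.502e-05 m³/s = 0.901 L/min.

Q ≈ 0.901 L/min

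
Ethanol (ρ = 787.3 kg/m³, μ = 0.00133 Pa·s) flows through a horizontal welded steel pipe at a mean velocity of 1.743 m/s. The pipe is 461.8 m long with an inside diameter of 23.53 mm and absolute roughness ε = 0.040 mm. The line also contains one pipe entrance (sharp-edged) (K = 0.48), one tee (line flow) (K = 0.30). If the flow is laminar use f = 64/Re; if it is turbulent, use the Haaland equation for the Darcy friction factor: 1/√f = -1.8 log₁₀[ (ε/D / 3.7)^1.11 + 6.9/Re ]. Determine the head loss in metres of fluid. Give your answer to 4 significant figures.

h_f ≈ 85.35 m

Reynolds number Re = ρVD/μ = 787.3 · 1.743 · 0.02353 / 0.00133 = 2.428e+04.
Re > 4000 → turbulent. Relative roughness ε/D = 4e-05/0.02353 = 0.0017. Haaland: 1/√f = -1.8 log₁₀[(0.0017/3.7)^1.11 + 6.9/2.428e+04] = -1.8 log₁₀[0.000197 + 0.000284] = 5.971, so f = 0.02805.
Total minor-loss coefficient ΣK = 1·0.48 + 1·0.3 = 0.78.
ΔP = [f·L/D + ΣK]·(ρV²/2) = [0.02805·461.8/0.02353 + 0.78]·(787.3·1.743²/2) = [550.4 + 0.78]·1196 = 6.592e+05 Pa.
Head loss h_f = ΔP/(ρg) = 6.592e+05/(787.3·9.81) = 85.35 m.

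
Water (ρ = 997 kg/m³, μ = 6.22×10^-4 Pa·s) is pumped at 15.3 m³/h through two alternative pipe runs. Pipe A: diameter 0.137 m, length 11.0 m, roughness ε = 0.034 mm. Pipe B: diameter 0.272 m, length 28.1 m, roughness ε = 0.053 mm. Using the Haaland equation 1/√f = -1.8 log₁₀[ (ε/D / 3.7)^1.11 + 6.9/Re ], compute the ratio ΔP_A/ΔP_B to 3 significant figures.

ΔP_A/ΔP_B ≈ 10.6

Pipe A: V = Q/A = 0.00425/0.01474 = 0.2883 m/s; Re = 6.331e+04; ε/D = 0.000248; Haaland → f = 0.02052; ΔP_A = f(L/D)(ρV²/2) = 68.26 Pa.
Pipe B: V = Q/A = 0.00425/0.05811 = 0.07314 m/s; Re = 3.189e+04; ε/D = 0.000195; Haaland → f = 0.02342; ΔP_B = f(L/D)(ρV²/2) = 6.452 Pa.
ΔP_A/ΔP_B = 68.26/6.452 = 10.6.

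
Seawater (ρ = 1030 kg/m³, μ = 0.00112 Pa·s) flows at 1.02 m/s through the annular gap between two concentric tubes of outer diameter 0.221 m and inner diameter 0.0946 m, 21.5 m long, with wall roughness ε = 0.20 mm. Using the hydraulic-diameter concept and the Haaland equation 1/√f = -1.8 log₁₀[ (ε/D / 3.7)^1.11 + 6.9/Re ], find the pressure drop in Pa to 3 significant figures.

ΔP ≈ 2150 Pa

Hydraulic diameter D_h = 4A/P = D_o - D_i = 0.221 - 0.0946 = 0.1264 m.
Re = ρVD_h/μ = 1030·1.02·0.1264/0.00112 = 1.186e+05.
ε/D_h = 0.0002/0.1264 = 0.00158; Haaland gives 1/√f = -1.8 log₁₀[0.000182+5.82e-05] = 6.514, so f = 0.02356.
ΔP = f(L/D_h)(ρV²/2) = 0.02356·21.5/0.1264·535.8 = 2148 Pa.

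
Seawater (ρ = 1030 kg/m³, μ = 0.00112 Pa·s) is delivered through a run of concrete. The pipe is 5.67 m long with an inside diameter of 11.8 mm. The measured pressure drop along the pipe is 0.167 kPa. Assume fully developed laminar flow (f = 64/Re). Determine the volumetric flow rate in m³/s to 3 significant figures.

For laminar flow, f = 64/Re with Re = ρVD/μ, so Darcy-Weisbach reduces to ΔP = 32μLV/D². Solving for V: V = ΔP·D²/(32μL) = 167·(0.0118)²/(32·0.00112·5.67) = 0.1144 m/s.
Check: Re = ρVD/μ = 1030·0.1144·0.0118/0.00112 = 1242 < 2300, so the laminar assumption holds.
Q = V·A = 0.1144·(π/4·0.0118²) = 1.251e-05 m³/s = 1.25×10^-5 m³/s.

Q ≈ 1.25×10^-5 m³/s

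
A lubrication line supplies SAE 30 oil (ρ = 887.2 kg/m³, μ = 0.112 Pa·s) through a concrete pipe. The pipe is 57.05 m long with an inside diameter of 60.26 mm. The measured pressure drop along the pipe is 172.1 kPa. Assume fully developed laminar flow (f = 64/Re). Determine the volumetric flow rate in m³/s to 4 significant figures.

For laminar flow, f = 64/Re with Re = ρVD/μ, so Darcy-Weisbach reduces to ΔP = 32μLV/D². Solving for V: V = ΔP·D²/(32μL) = 1.721e+05·(0.06026)²/(32·0.112·57.05) = 3.056 m/s.
Check: Re = ρVD/μ = 887.2·3.056·0.06026/0.112 = 1459 < 2300, so the laminar assumption holds.
Q = V·A = 3.056·(π/4·0.06026²) = 0.008717 m³/s = 0.008717 m³/s.

Q ≈ 0.008717 m³/s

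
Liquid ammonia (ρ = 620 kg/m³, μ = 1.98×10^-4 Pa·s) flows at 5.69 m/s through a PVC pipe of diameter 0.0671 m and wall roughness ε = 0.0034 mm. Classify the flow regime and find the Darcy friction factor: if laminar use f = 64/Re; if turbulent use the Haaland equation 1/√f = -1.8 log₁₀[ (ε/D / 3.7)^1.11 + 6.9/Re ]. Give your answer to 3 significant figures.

Re = ρVD/μ = 620·5.69·0.0671/0.000198 = 1.196e+06.
Re > 4000 → turbulent. ε/D = 3.4e-06/0.0671 = 5.07e-05; Haaland: 1/√f = -1.8 log₁₀[4e-06 + 5.77e-06] = 9.018, so f = 0.0123.

f ≈ 0.0123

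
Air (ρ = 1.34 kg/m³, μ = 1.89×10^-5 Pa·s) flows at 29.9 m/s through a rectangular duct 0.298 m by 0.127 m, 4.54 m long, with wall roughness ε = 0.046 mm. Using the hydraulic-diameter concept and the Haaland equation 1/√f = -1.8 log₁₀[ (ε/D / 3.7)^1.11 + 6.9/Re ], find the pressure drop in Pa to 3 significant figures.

Hydraulic diameter D_h = 4A/P = 4·(0.298·0.127)/(2·(0.298+0.127)) = 0.1514/0.85 = 0.1781 m.
Re = ρVD_h/μ = 1.34·29.9·0.1781/1.89e-05 = 3.776e+05.
ε/D_h = 4.6e-05/0.1781 = 0.000258; Haaland gives 1/√f = -1.8 log₁₀[2.44e-05+1.83e-05] = 7.866, so f = 0.01616.
ΔP = f(L/D_h)(ρV²/2) = 0.01616·4.54/0.1781·599 = 246.8 Pa.

ΔP ≈ 247 Pa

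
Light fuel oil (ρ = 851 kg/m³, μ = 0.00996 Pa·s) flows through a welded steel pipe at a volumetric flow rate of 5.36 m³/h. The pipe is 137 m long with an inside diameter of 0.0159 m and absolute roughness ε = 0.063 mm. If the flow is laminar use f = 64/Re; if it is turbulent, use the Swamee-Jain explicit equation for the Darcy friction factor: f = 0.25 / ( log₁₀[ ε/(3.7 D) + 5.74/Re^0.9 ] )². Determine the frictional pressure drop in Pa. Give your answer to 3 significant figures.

ΔP ≈ 7.60×10^6 Pa

Q = 5.36 m³/h = 5.36/3600 = 0.001489 m³/s.
Cross-sectional area A = πD²/4 = π(0.0159)²/4 = 0.0001986 m²; mean velocity V = Q/A = 0.001489/0.0001986 = 7.499 m/s.
Reynolds number Re = ρVD/μ = 851 · 7.499 · 0.0159 / 0.00996 = 1.019e+04.
Re > 4000 → turbulent. Relative roughness ε/D = 6.3e-05/0.0159 = 0.00396. Swamee-Jain: f = 0.25/(log₁₀[0.00396/3.7 + 5.74/1.019e+04^0.9])² = 0.25/(log₁₀[0.00107 + 0.00142])² = 0.25/(-2.604)² = 0.03687.
Darcy-Weisbach: ΔP = f(L/D)(ρV²/2) = 0.03687·(137/0.0159)·(851·7.499²/2) = 0.03687·8616·2.393e+04 = 7.6e+06 Pa.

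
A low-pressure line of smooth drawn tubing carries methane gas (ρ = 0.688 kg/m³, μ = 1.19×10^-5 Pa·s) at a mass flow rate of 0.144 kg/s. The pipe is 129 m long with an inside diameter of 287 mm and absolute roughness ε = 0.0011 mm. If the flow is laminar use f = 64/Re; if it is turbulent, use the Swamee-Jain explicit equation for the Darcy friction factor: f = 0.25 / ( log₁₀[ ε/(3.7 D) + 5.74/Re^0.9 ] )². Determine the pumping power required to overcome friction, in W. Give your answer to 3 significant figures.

A = πD²/4 = π(0.287)²/4 = 0.06469 m²; mean velocity V = ṁ/(ρA) = 0.144/(0.688 · 0.06469) = 3.235 m/s.
Reynolds number Re = ρVD/μ = 0.688 · 3.235 · 0.287 / 1.19e-05 = 5.368e+04.
Re > 4000 → turbulent. Relative roughness ε/D = 1.1e-06/0.287 = 3.83e-06. Swamee-Jain: f = 0.25/(log₁₀[3.83e-06/3.7 + 5.74/5.368e+04^0.9])² = 0.25/(log₁₀[1.04e-06 + 0.000318])² = 0.25/(-3.497)² = 0.02045.
Darcy-Weisbach: ΔP = f(L/D)(ρV²/2) = 0.02045·(129/0.287)·(0.688·3.235²/2) = 0.02045·449.5·3.601 = 33.1 Pa.
Q = ṁ/ρ = 0.144/0.688 = 0.2093 m³/s.
Pumping power P = QΔP = 0.2093·33.1 = 6.927 W = 6.93 W.

P ≈ 6.93 W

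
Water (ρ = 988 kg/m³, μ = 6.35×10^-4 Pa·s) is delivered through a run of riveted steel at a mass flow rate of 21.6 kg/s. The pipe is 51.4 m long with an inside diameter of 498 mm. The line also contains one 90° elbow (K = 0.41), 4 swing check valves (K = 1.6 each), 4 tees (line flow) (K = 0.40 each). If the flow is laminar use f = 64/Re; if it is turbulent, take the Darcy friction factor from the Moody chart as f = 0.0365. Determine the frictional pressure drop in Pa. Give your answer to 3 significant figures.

ΔP ≈ 75.8 Pa

A = πD²/4 = π(0.498)²/4 = 0.1948 m²; mean velocity V = ṁ/(ρA) = 21.6/(988 · 0.1948) = 0.1122 m/s.
Reynolds number Re = ρVD/μ = 988 · 0.1122 · 0.498 / 0.000635 = 8.697e+04.
Re > 4000 → turbulent; use the Moody-chart value f = 0.0365.
Total minor-loss coefficient ΣK = 1·0.41 + 4·1.6 + 4·0.4 = 8.41.
ΔP = [f·L/D + ΣK]·(ρV²/2) = [0.0365·51.4/0.498 + 8.41]·(988·0.1122²/2) = [3.767 + 8.41]·6.223 = 75.78 Pa.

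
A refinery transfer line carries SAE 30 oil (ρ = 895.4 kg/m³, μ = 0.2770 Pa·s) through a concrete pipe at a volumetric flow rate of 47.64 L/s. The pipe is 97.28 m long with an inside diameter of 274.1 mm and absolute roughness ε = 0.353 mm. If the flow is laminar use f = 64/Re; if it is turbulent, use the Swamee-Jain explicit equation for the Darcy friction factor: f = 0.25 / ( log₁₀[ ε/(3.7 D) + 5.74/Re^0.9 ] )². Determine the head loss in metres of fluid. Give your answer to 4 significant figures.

Q = 47.64 L/s = 47.64/1000 = 0.04764 m³/s.
Cross-sectional area A = πD²/4 = π(0.2741)²/4 = 0.05901 m²; mean velocity V = Q/A = 0.04764/0.05901 = 0.8074 m/s.
Reynolds number Re = ρVD/μ = 895.4 · 0.8074 · 0.2741 / 0.277 = 715.3.
Re < 2300 → laminar flow, so f = 64/Re = 64/715.3 = 0.08947 (the turbulent correlation is not needed).
Darcy-Weisbach: ΔP = f(L/D)(ρV²/2) = 0.08947·(97.28/0.2741)·(895.4·0.8074²/2) = 0.08947·354.9·291.8 = 9266 Pa.
Head loss h_f = ΔP/(ρg) = 9266/(895.4·9.81) = 1.055 m.

h_f ≈ 1.055 m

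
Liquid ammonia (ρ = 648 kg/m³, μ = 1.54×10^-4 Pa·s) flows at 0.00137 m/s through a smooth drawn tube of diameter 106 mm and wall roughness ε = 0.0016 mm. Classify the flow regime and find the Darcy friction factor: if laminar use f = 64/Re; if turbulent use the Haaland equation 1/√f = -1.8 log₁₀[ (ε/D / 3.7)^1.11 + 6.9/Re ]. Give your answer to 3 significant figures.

f ≈ 0.105

Re = ρVD/μ = 648·0.00137·0.106/0.000154 = 611.1.
Re < 2300 → laminar, so f = 64/Re = 0.1047 (roughness is irrelevant in laminar flow).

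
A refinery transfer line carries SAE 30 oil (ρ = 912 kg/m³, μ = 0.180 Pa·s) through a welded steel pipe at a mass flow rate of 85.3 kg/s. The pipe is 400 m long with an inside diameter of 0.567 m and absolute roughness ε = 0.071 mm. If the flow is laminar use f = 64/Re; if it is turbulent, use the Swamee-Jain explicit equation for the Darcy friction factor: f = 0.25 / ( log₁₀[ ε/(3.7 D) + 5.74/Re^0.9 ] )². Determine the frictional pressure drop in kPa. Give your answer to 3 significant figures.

A = πD²/4 = π(0.567)²/4 = 0.2525 m²; mean velocity V = ṁ/(ρA) = 85.3/(912 · 0.2525) = 0.3704 m/s.
Reynolds number Re = ρVD/μ = 912 · 0.3704 · 0.567 / 0.18 = 1064.
Re < 2300 → laminar flow, so f = 64/Re = 64/1064 = 0.06014 (the turbulent correlation is not needed).
Darcy-Weisbach: ΔP = f(L/D)(ρV²/2) = 0.06014·(400/0.567)·(912·0.3704²/2) = 0.06014·705.5·62.57 = 2655 Pa.
ΔP = 2655 Pa = 2.65 kPa.

ΔP ≈ 2.65 kPa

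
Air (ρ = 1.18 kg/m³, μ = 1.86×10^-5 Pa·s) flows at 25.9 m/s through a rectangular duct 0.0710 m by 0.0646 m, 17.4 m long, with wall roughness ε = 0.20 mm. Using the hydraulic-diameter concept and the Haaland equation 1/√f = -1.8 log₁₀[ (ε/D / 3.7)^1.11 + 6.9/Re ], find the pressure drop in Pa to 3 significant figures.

ΔP ≈ 2770 Pa

Hydraulic diameter D_h = 4A/P = 4·(0.071·0.0646)/(2·(0.071+0.0646)) = 0.01835/0.2712 = 0.06765 m.
Re = ρVD_h/μ = 1.18·25.9·0.06765/1.86e-05 = 1.112e+05.
ε/D_h = 0.0002/0.06765 = 0.00296; Haaland gives 1/√f = -1.8 log₁₀[0.000365+6.21e-05] = 6.066, so f = 0.02718.
ΔP = f(L/D_h)(ρV²/2) = 0.02718·17.4/0.06765·395.8 = 2767 Pa.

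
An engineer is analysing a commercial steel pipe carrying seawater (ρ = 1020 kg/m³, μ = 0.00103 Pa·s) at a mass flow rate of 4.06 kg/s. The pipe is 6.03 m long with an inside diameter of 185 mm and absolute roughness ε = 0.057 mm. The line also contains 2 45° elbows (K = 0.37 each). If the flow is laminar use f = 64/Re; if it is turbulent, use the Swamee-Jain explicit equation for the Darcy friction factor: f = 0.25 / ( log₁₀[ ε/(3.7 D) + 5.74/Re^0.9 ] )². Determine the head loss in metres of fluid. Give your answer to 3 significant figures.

A = πD²/4 = π(0.185)²/4 = 0.02688 m²; mean velocity V = ṁ/(ρA) = 4.06/(1020 · 0.02688) = 0.1481 m/s.
Reynolds number Re = ρVD/μ = 1020 · 0.1481 · 0.185 / 0.00103 = 2.713e+04.
Re > 4000 → turbulent. Relative roughness ε/D = 5.7e-05/0.185 = 0.000308. Swamee-Jain: f = 0.25/(log₁₀[0.000308/3.7 + 5.74/2.713e+04^0.9])² = 0.25/(log₁₀[8.33e-05 + 0.000587])² = 0.25/(-3.174)² = 0.02482.
Total minor-loss coefficient ΣK = 2·0.37 = 0.74.
ΔP = [f·L/D + ΣK]·(ρV²/2) = [0.02482·6.03/0.185 + 0.74]·(1020·0.1481²/2) = [0.8091 + 0.74]·11.18 = 17.32 Pa.
Head loss h_f = ΔP/(ρg) = 17.32/(1020·9.81) = 0.00173 m.

h_f ≈ 0.00173 m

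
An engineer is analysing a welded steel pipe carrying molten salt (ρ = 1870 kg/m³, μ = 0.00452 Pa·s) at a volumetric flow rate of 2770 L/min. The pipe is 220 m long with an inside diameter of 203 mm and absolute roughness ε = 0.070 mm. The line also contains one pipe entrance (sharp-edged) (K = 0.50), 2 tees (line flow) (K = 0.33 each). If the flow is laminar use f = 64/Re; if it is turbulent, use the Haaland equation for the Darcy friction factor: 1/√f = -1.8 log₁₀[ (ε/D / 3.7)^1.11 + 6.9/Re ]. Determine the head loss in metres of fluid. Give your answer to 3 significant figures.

Q = 2770 L/min = 2770/60000 = 0.04617 m³/s.
Cross-sectional area A = πD²/4 = π(0.203)²/4 = 0.03237 m²; mean velocity V = Q/A = 0.04617/0.03237 = 1.426 m/s.
Reynolds number Re = ρVD/μ = 1870 · 1.426 · 0.203 / 0.00452 = 1.198e+05.
Re > 4000 → turbulent. Relative roughness ε/D = 7e-05/0.203 = 0.000345. Haaland: 1/√f = -1.8 log₁₀[(0.000345/3.7)^1.11 + 6.9/1.198e+05] = -1.8 log₁₀[3.36e-05 + 5.76e-05] = 7.272, so f = 0.01891.
Total minor-loss coefficient ΣK = 1·0.5 + 2·0.33 = 1.16.
ΔP = [f·L/D + ΣK]·(ρV²/2) = [0.01891·220/0.203 + 1.16]·(1870·1.426²/2) = [20.49 + 1.16]·1902 = 4.119e+04 Pa.
Head loss h_f = ΔP/(ρg) = 4.119e+04/(1870·9.81) = 2.25 m.

h_f ≈ 2.25 m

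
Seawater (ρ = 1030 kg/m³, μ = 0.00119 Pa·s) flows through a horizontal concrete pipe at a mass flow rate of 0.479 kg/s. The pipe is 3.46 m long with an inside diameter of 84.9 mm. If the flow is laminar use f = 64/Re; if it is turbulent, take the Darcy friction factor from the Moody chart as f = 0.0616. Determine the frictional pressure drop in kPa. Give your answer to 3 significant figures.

A = πD²/4 = π(0.0849)²/4 = 0.005661 m²; mean velocity V = ṁ/(ρA) = 0.479/(1030 · 0.005661) = 0.08215 m/s.
Reynolds number Re = ρVD/μ = 1030 · 0.08215 · 0.0849 / 0.00119 = 6037.
Re > 4000 → turbulent; use the Moody-chart value f = 0.0616.
Darcy-Weisbach: ΔP = f(L/D)(ρV²/2) = 0.0616·(3.46/0.0849)·(1030·0.08215²/2) = 0.0616·40.75·3.475 = 8.725 Pa.
ΔP = 8.725 Pa = 0.00872 kPa.

ΔP ≈ 0.00872 kPa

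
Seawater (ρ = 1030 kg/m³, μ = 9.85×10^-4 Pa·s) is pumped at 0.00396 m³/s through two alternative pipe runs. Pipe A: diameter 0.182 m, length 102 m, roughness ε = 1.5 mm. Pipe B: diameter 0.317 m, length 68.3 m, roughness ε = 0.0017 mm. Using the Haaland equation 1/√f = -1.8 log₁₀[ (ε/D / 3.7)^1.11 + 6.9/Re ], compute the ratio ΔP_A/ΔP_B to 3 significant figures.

Pipe A: V = Q/A = 0.00396/0.02602 = 0.1522 m/s; Re = 2.897e+04; ε/D = 0.00824; Haaland → f = 0.0377; ΔP_A = f(L/D)(ρV²/2) = 252.1 Pa.
Pipe B: V = Q/A = 0.00396/0.07892 = 0.05017 m/s; Re = 1.663e+04; ε/D = 5.36e-06; Haaland → f = 0.02699; ΔP_B = f(L/D)(ρV²/2) = 7.539 Pa.
ΔP_A/ΔP_B = 252.1/7.539 = 33.4.

ΔP_A/ΔP_B ≈ 33.4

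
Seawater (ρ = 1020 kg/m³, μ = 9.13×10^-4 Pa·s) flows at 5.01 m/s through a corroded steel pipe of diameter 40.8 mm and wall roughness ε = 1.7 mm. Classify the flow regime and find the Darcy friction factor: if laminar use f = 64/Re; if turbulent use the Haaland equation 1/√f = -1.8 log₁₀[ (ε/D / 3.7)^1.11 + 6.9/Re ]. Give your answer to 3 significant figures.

Re = ρVD/μ = 1020·5.01·0.0408/0.000913 = 2.284e+05.
Re > 4000 → turbulent. ε/D = 0.0017/0.0408 = 0.0417; Haaland: 1/√f = -1.8 log₁₀[0.00687 + 3.02e-05] = 3.89, so f = 0.0661.

f ≈ 0.0661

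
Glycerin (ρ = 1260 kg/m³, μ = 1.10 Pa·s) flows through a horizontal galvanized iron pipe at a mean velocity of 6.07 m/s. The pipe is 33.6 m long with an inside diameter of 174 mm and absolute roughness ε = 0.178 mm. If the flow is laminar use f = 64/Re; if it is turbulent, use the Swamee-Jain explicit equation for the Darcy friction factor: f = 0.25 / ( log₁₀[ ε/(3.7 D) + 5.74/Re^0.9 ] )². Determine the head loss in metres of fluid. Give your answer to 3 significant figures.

Reynolds number Re = ρVD/μ = 1260 · 6.07 · 0.174 / 1.1 = 1210.
Re < 2300 → laminar flow, so f = 64/Re = 64/1210 = 0.0529 (the turbulent correlation is not needed).
Darcy-Weisbach: ΔP = f(L/D)(ρV²/2) = 0.0529·(33.6/0.174)·(1260·6.07²/2) = 0.0529·193.1·2.321e+04 = 2.371e+05 Pa.
Head loss h_f = ΔP/(ρg) = 2.371e+05/(1260·9.81) = 19.2 m.

h_f ≈ 19.2 m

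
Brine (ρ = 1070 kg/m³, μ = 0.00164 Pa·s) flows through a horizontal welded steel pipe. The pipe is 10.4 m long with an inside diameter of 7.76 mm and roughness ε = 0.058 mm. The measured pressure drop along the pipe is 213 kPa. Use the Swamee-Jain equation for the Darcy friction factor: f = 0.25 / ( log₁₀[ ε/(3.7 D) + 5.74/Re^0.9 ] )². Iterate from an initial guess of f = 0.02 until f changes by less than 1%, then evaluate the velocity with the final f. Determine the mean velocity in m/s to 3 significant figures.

Rearranging Darcy-Weisbach: V = √(2·ΔP·D/(f·L·ρ)). With ε/D = 5.8e-05/0.00776 = 0.00747, iterate starting from f = 0.02:
  f = 0.02 → V = √(2·2.13e+05·0.00776/(0.02·10.4·1070)) = 3.854 m/s; Re = ρVD/μ = 1.951e+04; f → 0.03841
  f = 0.03841 → V = 2.781 m/s; Re = 1.408e+04; f → 0.03963
  f = 0.03963 → V = 2.738 m/s; Re = 1.386e+04; f → 0.0397
Converged (Δf/f < 1%). With the final f = 0.0397: V = √(2·2.13e+05·0.00776/(0.0397·10.4·1070)) = 2.735 m/s.

V ≈ 2.74 m/s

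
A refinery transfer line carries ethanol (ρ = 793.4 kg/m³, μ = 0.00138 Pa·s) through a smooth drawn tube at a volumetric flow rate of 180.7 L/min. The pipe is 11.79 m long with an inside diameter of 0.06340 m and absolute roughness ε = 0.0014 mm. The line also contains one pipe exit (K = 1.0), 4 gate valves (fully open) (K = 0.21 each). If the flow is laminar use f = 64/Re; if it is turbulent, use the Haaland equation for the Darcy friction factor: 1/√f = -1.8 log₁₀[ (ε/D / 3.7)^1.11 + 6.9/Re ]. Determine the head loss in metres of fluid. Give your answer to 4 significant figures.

h_f ≈ 0.2799 m

Q = 180.7 L/min = 180.7/60000 = 0.003012 m³/s.
Cross-sectional area A = πD²/4 = π(0.0634)²/4 = 0.003157 m²; mean velocity V = Q/A = 0.003012/0.003157 = 0.954 m/s.
Reynolds number Re = ρVD/μ = 793.4 · 0.954 · 0.0634 / 0.00138 = 3.477e+04.
Re > 4000 → turbulent. Relative roughness ε/D = 1.4e-06/0.0634 = 2.21e-05. Haaland: 1/√f = -1.8 log₁₀[(2.21e-05/3.7)^1.11 + 6.9/3.477e+04] = -1.8 log₁₀[1.59e-06 + 0.000198] = 6.658, so f = 0.02256.
Total minor-loss coefficient ΣK = 1·1 + 4·0.21 = 1.84.
ΔP = [f·L/D + ΣK]·(ρV²/2) = [0.02256·11.79/0.0634 + 1.84]·(793.4·0.954²/2) = [4.195 + 1.84]·361 = 2179 Pa.
Head loss h_f = ΔP/(ρg) = 2179/(793.4·9.81) = 0.2799 m.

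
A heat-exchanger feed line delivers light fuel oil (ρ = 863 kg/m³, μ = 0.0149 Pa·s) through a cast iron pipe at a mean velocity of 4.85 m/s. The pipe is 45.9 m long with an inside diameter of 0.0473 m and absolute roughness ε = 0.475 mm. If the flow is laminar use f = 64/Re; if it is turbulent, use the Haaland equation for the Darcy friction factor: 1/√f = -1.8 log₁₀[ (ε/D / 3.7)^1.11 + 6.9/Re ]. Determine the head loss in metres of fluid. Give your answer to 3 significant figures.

Reynolds number Re = ρVD/μ = 863 · 4.85 · 0.0473 / 0.0149 = 1.329e+04.
Re > 4000 → turbulent. Relative roughness ε/D = 0.000475/0.0473 = 0.01. Haaland: 1/√f = -1.8 log₁₀[(0.01/3.7)^1.11 + 6.9/1.329e+04] = -1.8 log₁₀[0.00142 + 0.000519] = 4.883, so f = 0.04193.
Darcy-Weisbach: ΔP = f(L/D)(ρV²/2) = 0.04193·(45.9/0.0473)·(863·4.85²/2) = 0.04193·970.4·1.015e+04 = 4.13e+05 Pa.
Head loss h_f = ΔP/(ρg) = 4.13e+05/(863·9.81) = 48.8 m.

h_f ≈ 48.8 m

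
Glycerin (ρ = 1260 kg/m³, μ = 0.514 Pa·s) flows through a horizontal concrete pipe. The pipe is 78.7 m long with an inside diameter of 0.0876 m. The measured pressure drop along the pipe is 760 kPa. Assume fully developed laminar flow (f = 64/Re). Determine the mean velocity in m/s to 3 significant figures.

V ≈ 4.51 m/s

For laminar flow, f = 64/Re with Re = ρVD/μ, so Darcy-Weisbach reduces to ΔP = 32μLV/D². Solving for V: V = ΔP·D²/(32μL) = 7.6e+05·(0.0876)²/(32·0.514·78.7) = 4.505 m/s.
Check: Re = ρVD/μ = 1260·4.505·0.0876/0.514 = 967.5 < 2300, so the laminar assumption holds.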